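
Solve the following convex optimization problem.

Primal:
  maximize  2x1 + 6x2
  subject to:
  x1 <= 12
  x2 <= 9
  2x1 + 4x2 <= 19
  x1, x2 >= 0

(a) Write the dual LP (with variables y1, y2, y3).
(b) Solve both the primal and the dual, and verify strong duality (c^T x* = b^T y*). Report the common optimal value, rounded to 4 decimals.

The standard primal-dual pair for 'max c^T x s.t. A x <= b, x >= 0' is:
  Dual:  min b^T y  s.t.  A^T y >= c,  y >= 0.

So the dual LP is:
  minimize  12y1 + 9y2 + 19y3
  subject to:
    y1 + 2y3 >= 2
    y2 + 4y3 >= 6
    y1, y2, y3 >= 0

Solving the primal: x* = (0, 4.75).
  primal value c^T x* = 28.5.
Solving the dual: y* = (0, 0, 1.5).
  dual value b^T y* = 28.5.
Strong duality: c^T x* = b^T y*. Confirmed.

28.5


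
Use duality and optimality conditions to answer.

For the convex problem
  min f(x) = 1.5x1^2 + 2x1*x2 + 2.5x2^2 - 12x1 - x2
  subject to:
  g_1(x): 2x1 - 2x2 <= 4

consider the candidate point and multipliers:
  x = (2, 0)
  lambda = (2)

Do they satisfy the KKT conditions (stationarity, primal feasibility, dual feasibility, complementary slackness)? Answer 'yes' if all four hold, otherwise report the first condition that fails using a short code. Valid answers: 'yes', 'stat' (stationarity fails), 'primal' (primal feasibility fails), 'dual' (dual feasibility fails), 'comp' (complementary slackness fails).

Gradient of f: grad f(x) = Q x + c = (-6, 3)
Constraint values g_i(x) = a_i^T x - b_i:
  g_1((2, 0)) = 0
Stationarity residual: grad f(x) + sum_i lambda_i a_i = (-2, -1)
  -> stationarity FAILS
Primal feasibility (all g_i <= 0): OK
Dual feasibility (all lambda_i >= 0): OK
Complementary slackness (lambda_i * g_i(x) = 0 for all i): OK

Verdict: the first failing condition is stationarity -> stat.

stat


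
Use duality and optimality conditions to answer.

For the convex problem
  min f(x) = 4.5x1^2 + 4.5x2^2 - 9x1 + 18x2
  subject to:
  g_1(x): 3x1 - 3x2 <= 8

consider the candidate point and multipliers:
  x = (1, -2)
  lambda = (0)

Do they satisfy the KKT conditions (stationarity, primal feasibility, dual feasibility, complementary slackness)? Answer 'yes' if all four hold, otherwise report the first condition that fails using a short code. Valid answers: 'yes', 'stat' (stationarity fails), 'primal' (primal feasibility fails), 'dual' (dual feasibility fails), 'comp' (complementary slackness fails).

Gradient of f: grad f(x) = Q x + c = (0, 0)
Constraint values g_i(x) = a_i^T x - b_i:
  g_1((1, -2)) = 1
Stationarity residual: grad f(x) + sum_i lambda_i a_i = (0, 0)
  -> stationarity OK
Primal feasibility (all g_i <= 0): FAILS
Dual feasibility (all lambda_i >= 0): OK
Complementary slackness (lambda_i * g_i(x) = 0 for all i): OK

Verdict: the first failing condition is primal_feasibility -> primal.

primal


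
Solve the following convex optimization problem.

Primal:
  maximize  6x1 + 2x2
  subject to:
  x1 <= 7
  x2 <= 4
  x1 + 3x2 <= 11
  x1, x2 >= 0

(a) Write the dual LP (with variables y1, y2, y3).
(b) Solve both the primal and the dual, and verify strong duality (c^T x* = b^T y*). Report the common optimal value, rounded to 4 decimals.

The standard primal-dual pair for 'max c^T x s.t. A x <= b, x >= 0' is:
  Dual:  min b^T y  s.t.  A^T y >= c,  y >= 0.

So the dual LP is:
  minimize  7y1 + 4y2 + 11y3
  subject to:
    y1 + y3 >= 6
    y2 + 3y3 >= 2
    y1, y2, y3 >= 0

Solving the primal: x* = (7, 1.3333).
  primal value c^T x* = 44.6667.
Solving the dual: y* = (5.3333, 0, 0.6667).
  dual value b^T y* = 44.6667.
Strong duality: c^T x* = b^T y*. Confirmed.

44.6667


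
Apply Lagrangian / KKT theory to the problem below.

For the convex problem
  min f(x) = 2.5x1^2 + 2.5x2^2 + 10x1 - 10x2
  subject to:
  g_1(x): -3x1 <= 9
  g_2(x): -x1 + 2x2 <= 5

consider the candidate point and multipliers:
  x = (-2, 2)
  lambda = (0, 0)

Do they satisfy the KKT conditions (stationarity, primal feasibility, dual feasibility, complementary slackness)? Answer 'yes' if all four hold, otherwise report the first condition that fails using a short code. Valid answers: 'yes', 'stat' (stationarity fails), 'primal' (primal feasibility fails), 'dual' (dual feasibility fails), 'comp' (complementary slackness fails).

Gradient of f: grad f(x) = Q x + c = (0, 0)
Constraint values g_i(x) = a_i^T x - b_i:
  g_1((-2, 2)) = -3
  g_2((-2, 2)) = 1
Stationarity residual: grad f(x) + sum_i lambda_i a_i = (0, 0)
  -> stationarity OK
Primal feasibility (all g_i <= 0): FAILS
Dual feasibility (all lambda_i >= 0): OK
Complementary slackness (lambda_i * g_i(x) = 0 for all i): OK

Verdict: the first failing condition is primal_feasibility -> primal.

primal


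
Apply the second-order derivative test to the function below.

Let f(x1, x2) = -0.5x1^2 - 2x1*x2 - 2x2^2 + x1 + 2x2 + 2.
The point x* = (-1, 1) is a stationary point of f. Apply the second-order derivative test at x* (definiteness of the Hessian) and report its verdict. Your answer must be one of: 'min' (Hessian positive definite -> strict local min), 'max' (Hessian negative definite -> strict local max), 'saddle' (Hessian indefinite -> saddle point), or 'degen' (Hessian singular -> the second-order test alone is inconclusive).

Compute the Hessian H = grad^2 f:
  H = [[-1, -2], [-2, -4]]
Verify stationarity: grad f(x*) = H x* + g = (0, 0).
Eigenvalues of H: -5, 0.
H has a zero eigenvalue (singular; negative semidefinite but not definite), so H is neither positive definite, negative definite, nor indefinite. The second-order test alone is inconclusive -> degen.
(Indeed, f is constant along the null direction of H through x*, so x* is not a strict local extremum.)

degen


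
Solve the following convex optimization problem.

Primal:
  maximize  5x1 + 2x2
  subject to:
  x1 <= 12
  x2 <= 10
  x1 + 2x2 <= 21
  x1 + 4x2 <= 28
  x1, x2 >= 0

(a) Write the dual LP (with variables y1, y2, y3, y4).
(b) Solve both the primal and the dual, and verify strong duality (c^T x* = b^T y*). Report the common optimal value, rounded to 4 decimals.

The standard primal-dual pair for 'max c^T x s.t. A x <= b, x >= 0' is:
  Dual:  min b^T y  s.t.  A^T y >= c,  y >= 0.

So the dual LP is:
  minimize  12y1 + 10y2 + 21y3 + 28y4
  subject to:
    y1 + y3 + y4 >= 5
    y2 + 2y3 + 4y4 >= 2
    y1, y2, y3, y4 >= 0

Solving the primal: x* = (12, 4).
  primal value c^T x* = 68.
Solving the dual: y* = (4.5, 0, 0, 0.5).
  dual value b^T y* = 68.
Strong duality: c^T x* = b^T y*. Confirmed.

68


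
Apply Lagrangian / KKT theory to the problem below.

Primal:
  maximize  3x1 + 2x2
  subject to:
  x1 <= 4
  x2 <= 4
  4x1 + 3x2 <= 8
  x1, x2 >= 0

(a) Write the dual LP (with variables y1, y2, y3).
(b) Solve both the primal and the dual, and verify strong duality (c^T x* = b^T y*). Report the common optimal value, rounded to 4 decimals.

The standard primal-dual pair for 'max c^T x s.t. A x <= b, x >= 0' is:
  Dual:  min b^T y  s.t.  A^T y >= c,  y >= 0.

So the dual LP is:
  minimize  4y1 + 4y2 + 8y3
  subject to:
    y1 + 4y3 >= 3
    y2 + 3y3 >= 2
    y1, y2, y3 >= 0

Solving the primal: x* = (2, 0).
  primal value c^T x* = 6.
Solving the dual: y* = (0, 0, 0.75).
  dual value b^T y* = 6.
Strong duality: c^T x* = b^T y*. Confirmed.

6


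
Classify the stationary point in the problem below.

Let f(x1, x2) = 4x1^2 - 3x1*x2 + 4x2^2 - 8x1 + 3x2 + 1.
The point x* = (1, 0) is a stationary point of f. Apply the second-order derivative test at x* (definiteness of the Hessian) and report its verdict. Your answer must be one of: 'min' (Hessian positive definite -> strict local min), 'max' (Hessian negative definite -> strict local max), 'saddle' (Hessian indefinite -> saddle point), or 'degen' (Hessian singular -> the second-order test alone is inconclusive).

Compute the Hessian H = grad^2 f:
  H = [[8, -3], [-3, 8]]
Verify stationarity: grad f(x*) = H x* + g = (0, 0).
Eigenvalues of H: 5, 11.
Both eigenvalues > 0, so H is positive definite -> x* is a strict local min.

min


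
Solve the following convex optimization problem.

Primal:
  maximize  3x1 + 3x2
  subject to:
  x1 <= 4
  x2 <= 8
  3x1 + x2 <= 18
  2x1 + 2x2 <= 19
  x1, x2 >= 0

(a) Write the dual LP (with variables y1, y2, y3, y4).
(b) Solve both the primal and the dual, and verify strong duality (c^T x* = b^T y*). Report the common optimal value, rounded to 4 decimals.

The standard primal-dual pair for 'max c^T x s.t. A x <= b, x >= 0' is:
  Dual:  min b^T y  s.t.  A^T y >= c,  y >= 0.

So the dual LP is:
  minimize  4y1 + 8y2 + 18y3 + 19y4
  subject to:
    y1 + 3y3 + 2y4 >= 3
    y2 + y3 + 2y4 >= 3
    y1, y2, y3, y4 >= 0

Solving the primal: x* = (4, 5.5).
  primal value c^T x* = 28.5.
Solving the dual: y* = (0, 0, 0, 1.5).
  dual value b^T y* = 28.5.
Strong duality: c^T x* = b^T y*. Confirmed.

28.5


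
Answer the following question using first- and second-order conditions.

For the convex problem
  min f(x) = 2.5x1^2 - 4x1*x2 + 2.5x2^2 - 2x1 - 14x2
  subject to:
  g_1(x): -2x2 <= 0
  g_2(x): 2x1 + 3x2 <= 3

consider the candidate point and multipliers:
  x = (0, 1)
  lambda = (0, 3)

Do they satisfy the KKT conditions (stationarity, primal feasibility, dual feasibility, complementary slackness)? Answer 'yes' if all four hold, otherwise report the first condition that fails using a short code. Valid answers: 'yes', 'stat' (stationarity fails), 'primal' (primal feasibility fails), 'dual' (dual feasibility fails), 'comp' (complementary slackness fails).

Gradient of f: grad f(x) = Q x + c = (-6, -9)
Constraint values g_i(x) = a_i^T x - b_i:
  g_1((0, 1)) = -2
  g_2((0, 1)) = 0
Stationarity residual: grad f(x) + sum_i lambda_i a_i = (0, 0)
  -> stationarity OK
Primal feasibility (all g_i <= 0): OK
Dual feasibility (all lambda_i >= 0): OK
Complementary slackness (lambda_i * g_i(x) = 0 for all i): OK

Verdict: yes, KKT holds.

yes


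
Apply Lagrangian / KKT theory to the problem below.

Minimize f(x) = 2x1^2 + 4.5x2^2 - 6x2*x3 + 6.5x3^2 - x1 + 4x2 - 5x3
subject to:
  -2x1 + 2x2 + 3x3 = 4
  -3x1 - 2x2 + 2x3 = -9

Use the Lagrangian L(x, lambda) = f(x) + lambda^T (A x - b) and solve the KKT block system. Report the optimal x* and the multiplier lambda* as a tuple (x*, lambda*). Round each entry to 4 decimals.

Form the Lagrangian:
  L(x, lambda) = (1/2) x^T Q x + c^T x + lambda^T (A x - b)
Stationarity (grad_x L = 0): Q x + c + A^T lambda = 0.
Primal feasibility: A x = b.

This gives the KKT block system:
  [ Q   A^T ] [ x     ]   [-c ]
  [ A    0  ] [ lambda ] = [ b ]

Solving the linear system:
  x*      = (2.4059, 2.297, 1.4059)
  lambda* = (-3.1465, 4.9723)
  f(x*)   = 28.5446

x* = (2.4059, 2.297, 1.4059), lambda* = (-3.1465, 4.9723)


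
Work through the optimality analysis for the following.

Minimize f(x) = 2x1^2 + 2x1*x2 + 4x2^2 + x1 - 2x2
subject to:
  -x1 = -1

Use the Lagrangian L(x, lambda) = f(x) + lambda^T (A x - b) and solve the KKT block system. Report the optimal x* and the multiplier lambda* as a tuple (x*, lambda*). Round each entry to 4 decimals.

Form the Lagrangian:
  L(x, lambda) = (1/2) x^T Q x + c^T x + lambda^T (A x - b)
Stationarity (grad_x L = 0): Q x + c + A^T lambda = 0.
Primal feasibility: A x = b.

This gives the KKT block system:
  [ Q   A^T ] [ x     ]   [-c ]
  [ A    0  ] [ lambda ] = [ b ]

Solving the linear system:
  x*      = (1, 0)
  lambda* = (5)
  f(x*)   = 3

x* = (1, 0), lambda* = (5)


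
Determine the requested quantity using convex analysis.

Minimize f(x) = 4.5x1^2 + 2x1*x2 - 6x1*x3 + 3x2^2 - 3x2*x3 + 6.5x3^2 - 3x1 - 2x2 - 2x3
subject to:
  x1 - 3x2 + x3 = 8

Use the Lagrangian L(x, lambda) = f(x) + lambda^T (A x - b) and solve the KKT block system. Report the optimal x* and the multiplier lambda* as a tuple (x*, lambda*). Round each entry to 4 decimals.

Form the Lagrangian:
  L(x, lambda) = (1/2) x^T Q x + c^T x + lambda^T (A x - b)
Stationarity (grad_x L = 0): Q x + c + A^T lambda = 0.
Primal feasibility: A x = b.

This gives the KKT block system:
  [ Q   A^T ] [ x     ]   [-c ]
  [ A    0  ] [ lambda ] = [ b ]

Solving the linear system:
  x*      = (1.7379, -1.806, 0.8441)
  lambda* = (-3.9642)
  f(x*)   = 14.2119

x* = (1.7379, -1.806, 0.8441), lambda* = (-3.9642)


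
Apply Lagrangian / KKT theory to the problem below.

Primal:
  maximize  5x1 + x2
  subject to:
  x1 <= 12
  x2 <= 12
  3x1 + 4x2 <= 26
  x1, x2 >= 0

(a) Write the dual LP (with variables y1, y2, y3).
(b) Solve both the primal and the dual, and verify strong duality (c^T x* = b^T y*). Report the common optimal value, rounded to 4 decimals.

The standard primal-dual pair for 'max c^T x s.t. A x <= b, x >= 0' is:
  Dual:  min b^T y  s.t.  A^T y >= c,  y >= 0.

So the dual LP is:
  minimize  12y1 + 12y2 + 26y3
  subject to:
    y1 + 3y3 >= 5
    y2 + 4y3 >= 1
    y1, y2, y3 >= 0

Solving the primal: x* = (8.6667, 0).
  primal value c^T x* = 43.3333.
Solving the dual: y* = (0, 0, 1.6667).
  dual value b^T y* = 43.3333.
Strong duality: c^T x* = b^T y*. Confirmed.

43.3333


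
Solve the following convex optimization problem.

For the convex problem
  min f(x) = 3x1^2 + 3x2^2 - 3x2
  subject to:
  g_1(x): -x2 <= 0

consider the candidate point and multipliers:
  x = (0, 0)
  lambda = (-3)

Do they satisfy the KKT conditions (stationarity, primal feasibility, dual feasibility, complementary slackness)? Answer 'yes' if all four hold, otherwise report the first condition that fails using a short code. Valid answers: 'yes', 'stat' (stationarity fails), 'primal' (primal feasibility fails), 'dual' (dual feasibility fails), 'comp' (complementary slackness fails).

Gradient of f: grad f(x) = Q x + c = (0, -3)
Constraint values g_i(x) = a_i^T x - b_i:
  g_1((0, 0)) = 0
Stationarity residual: grad f(x) + sum_i lambda_i a_i = (0, 0)
  -> stationarity OK
Primal feasibility (all g_i <= 0): OK
Dual feasibility (all lambda_i >= 0): FAILS
Complementary slackness (lambda_i * g_i(x) = 0 for all i): OK

Verdict: the first failing condition is dual_feasibility -> dual.

dual


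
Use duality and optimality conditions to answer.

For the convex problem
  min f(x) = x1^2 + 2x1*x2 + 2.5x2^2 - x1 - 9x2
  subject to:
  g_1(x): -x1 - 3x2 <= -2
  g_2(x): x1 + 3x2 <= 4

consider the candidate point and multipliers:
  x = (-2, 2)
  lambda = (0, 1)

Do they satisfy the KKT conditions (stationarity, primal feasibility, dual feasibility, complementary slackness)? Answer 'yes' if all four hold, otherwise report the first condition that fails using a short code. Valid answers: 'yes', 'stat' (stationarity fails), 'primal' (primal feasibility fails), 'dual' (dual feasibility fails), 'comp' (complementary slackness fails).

Gradient of f: grad f(x) = Q x + c = (-1, -3)
Constraint values g_i(x) = a_i^T x - b_i:
  g_1((-2, 2)) = -2
  g_2((-2, 2)) = 0
Stationarity residual: grad f(x) + sum_i lambda_i a_i = (0, 0)
  -> stationarity OK
Primal feasibility (all g_i <= 0): OK
Dual feasibility (all lambda_i >= 0): OK
Complementary slackness (lambda_i * g_i(x) = 0 for all i): OK

Verdict: yes, KKT holds.

yes


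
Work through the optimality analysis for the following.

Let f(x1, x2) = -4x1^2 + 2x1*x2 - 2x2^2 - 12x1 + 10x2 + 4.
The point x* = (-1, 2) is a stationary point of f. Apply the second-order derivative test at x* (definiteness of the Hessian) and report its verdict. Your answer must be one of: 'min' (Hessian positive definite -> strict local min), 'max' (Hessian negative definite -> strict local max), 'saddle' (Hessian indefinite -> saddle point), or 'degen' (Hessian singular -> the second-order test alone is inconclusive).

Compute the Hessian H = grad^2 f:
  H = [[-8, 2], [2, -4]]
Verify stationarity: grad f(x*) = H x* + g = (0, 0).
Eigenvalues of H: -8.8284, -3.1716.
Both eigenvalues < 0, so H is negative definite -> x* is a strict local max.

max


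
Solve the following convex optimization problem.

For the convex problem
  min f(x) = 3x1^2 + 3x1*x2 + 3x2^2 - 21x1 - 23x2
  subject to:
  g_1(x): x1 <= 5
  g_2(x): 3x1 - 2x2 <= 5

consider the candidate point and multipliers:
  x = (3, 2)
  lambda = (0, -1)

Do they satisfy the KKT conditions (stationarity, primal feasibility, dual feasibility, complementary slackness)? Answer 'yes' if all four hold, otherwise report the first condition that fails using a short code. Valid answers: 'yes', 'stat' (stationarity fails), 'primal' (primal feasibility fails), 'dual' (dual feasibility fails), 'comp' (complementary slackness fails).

Gradient of f: grad f(x) = Q x + c = (3, -2)
Constraint values g_i(x) = a_i^T x - b_i:
  g_1((3, 2)) = -2
  g_2((3, 2)) = 0
Stationarity residual: grad f(x) + sum_i lambda_i a_i = (0, 0)
  -> stationarity OK
Primal feasibility (all g_i <= 0): OK
Dual feasibility (all lambda_i >= 0): FAILS
Complementary slackness (lambda_i * g_i(x) = 0 for all i): OK

Verdict: the first failing condition is dual_feasibility -> dual.

dual


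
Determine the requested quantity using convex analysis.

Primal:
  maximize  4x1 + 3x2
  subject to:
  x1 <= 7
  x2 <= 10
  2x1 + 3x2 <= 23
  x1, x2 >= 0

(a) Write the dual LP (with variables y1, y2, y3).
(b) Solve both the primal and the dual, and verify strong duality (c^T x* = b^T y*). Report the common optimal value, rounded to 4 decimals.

The standard primal-dual pair for 'max c^T x s.t. A x <= b, x >= 0' is:
  Dual:  min b^T y  s.t.  A^T y >= c,  y >= 0.

So the dual LP is:
  minimize  7y1 + 10y2 + 23y3
  subject to:
    y1 + 2y3 >= 4
    y2 + 3y3 >= 3
    y1, y2, y3 >= 0

Solving the primal: x* = (7, 3).
  primal value c^T x* = 37.
Solving the dual: y* = (2, 0, 1).
  dual value b^T y* = 37.
Strong duality: c^T x* = b^T y*. Confirmed.

37


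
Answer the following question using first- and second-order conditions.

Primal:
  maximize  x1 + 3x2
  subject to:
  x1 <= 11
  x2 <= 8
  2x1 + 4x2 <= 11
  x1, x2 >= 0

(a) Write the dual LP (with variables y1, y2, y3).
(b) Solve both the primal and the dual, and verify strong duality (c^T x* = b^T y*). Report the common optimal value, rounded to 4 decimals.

The standard primal-dual pair for 'max c^T x s.t. A x <= b, x >= 0' is:
  Dual:  min b^T y  s.t.  A^T y >= c,  y >= 0.

So the dual LP is:
  minimize  11y1 + 8y2 + 11y3
  subject to:
    y1 + 2y3 >= 1
    y2 + 4y3 >= 3
    y1, y2, y3 >= 0

Solving the primal: x* = (0, 2.75).
  primal value c^T x* = 8.25.
Solving the dual: y* = (0, 0, 0.75).
  dual value b^T y* = 8.25.
Strong duality: c^T x* = b^T y*. Confirmed.

8.25


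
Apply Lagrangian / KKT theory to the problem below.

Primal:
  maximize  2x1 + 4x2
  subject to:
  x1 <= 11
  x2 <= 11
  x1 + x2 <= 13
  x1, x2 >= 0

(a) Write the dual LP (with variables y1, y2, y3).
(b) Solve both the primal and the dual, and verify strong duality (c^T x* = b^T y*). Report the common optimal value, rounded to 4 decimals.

The standard primal-dual pair for 'max c^T x s.t. A x <= b, x >= 0' is:
  Dual:  min b^T y  s.t.  A^T y >= c,  y >= 0.

So the dual LP is:
  minimize  11y1 + 11y2 + 13y3
  subject to:
    y1 + y3 >= 2
    y2 + y3 >= 4
    y1, y2, y3 >= 0

Solving the primal: x* = (2, 11).
  primal value c^T x* = 48.
Solving the dual: y* = (0, 2, 2).
  dual value b^T y* = 48.
Strong duality: c^T x* = b^T y*. Confirmed.

48


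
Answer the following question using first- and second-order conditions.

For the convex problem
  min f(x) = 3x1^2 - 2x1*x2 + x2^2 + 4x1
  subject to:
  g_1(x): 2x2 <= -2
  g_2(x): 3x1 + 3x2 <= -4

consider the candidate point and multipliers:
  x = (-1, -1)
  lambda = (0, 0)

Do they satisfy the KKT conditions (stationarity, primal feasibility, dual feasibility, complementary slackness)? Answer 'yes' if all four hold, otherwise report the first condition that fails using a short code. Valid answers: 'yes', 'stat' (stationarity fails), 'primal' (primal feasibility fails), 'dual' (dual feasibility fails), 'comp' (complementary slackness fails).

Gradient of f: grad f(x) = Q x + c = (0, 0)
Constraint values g_i(x) = a_i^T x - b_i:
  g_1((-1, -1)) = 0
  g_2((-1, -1)) = -2
Stationarity residual: grad f(x) + sum_i lambda_i a_i = (0, 0)
  -> stationarity OK
Primal feasibility (all g_i <= 0): OK
Dual feasibility (all lambda_i >= 0): OK
Complementary slackness (lambda_i * g_i(x) = 0 for all i): OK

Verdict: yes, KKT holds.

yes


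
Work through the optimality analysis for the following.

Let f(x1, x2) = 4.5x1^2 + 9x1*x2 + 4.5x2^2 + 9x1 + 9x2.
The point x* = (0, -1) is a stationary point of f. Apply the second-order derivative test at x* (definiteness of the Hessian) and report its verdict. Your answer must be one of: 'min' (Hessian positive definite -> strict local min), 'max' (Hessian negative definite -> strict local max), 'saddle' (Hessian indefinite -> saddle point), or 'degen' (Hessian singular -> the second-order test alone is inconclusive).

Compute the Hessian H = grad^2 f:
  H = [[9, 9], [9, 9]]
Verify stationarity: grad f(x*) = H x* + g = (0, 0).
Eigenvalues of H: 0, 18.
H has a zero eigenvalue (singular; positive semidefinite but not definite), so H is neither positive definite, negative definite, nor indefinite. The second-order test alone is inconclusive -> degen.
(Indeed, f is constant along the null direction of H through x*, so x* is not a strict local extremum.)

degen


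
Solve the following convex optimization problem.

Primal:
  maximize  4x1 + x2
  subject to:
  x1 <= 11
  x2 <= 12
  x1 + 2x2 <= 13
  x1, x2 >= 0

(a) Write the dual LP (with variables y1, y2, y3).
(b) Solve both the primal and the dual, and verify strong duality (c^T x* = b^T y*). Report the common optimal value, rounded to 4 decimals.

The standard primal-dual pair for 'max c^T x s.t. A x <= b, x >= 0' is:
  Dual:  min b^T y  s.t.  A^T y >= c,  y >= 0.

So the dual LP is:
  minimize  11y1 + 12y2 + 13y3
  subject to:
    y1 + y3 >= 4
    y2 + 2y3 >= 1
    y1, y2, y3 >= 0

Solving the primal: x* = (11, 1).
  primal value c^T x* = 45.
Solving the dual: y* = (3.5, 0, 0.5).
  dual value b^T y* = 45.
Strong duality: c^T x* = b^T y*. Confirmed.

45


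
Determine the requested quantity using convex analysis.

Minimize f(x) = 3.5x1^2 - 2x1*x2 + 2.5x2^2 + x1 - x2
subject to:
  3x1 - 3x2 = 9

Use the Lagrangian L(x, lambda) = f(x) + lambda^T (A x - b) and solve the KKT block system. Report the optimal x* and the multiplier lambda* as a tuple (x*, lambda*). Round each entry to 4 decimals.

Form the Lagrangian:
  L(x, lambda) = (1/2) x^T Q x + c^T x + lambda^T (A x - b)
Stationarity (grad_x L = 0): Q x + c + A^T lambda = 0.
Primal feasibility: A x = b.

This gives the KKT block system:
  [ Q   A^T ] [ x     ]   [-c ]
  [ A    0  ] [ lambda ] = [ b ]

Solving the linear system:
  x*      = (1.125, -1.875)
  lambda* = (-4.2083)
  f(x*)   = 20.4375

x* = (1.125, -1.875), lambda* = (-4.2083)


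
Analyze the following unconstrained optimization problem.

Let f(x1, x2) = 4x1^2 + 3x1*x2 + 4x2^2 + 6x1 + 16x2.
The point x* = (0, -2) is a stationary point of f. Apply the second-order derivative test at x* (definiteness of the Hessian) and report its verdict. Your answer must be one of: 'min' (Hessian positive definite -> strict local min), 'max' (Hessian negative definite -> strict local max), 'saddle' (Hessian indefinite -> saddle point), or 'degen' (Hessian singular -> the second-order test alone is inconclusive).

Compute the Hessian H = grad^2 f:
  H = [[8, 3], [3, 8]]
Verify stationarity: grad f(x*) = H x* + g = (0, 0).
Eigenvalues of H: 5, 11.
Both eigenvalues > 0, so H is positive definite -> x* is a strict local min.

min


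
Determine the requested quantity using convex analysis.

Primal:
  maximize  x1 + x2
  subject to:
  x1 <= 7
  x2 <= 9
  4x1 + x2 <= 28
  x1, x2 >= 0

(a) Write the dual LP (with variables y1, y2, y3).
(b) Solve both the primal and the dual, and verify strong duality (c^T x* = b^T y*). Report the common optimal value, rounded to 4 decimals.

The standard primal-dual pair for 'max c^T x s.t. A x <= b, x >= 0' is:
  Dual:  min b^T y  s.t.  A^T y >= c,  y >= 0.

So the dual LP is:
  minimize  7y1 + 9y2 + 28y3
  subject to:
    y1 + 4y3 >= 1
    y2 + y3 >= 1
    y1, y2, y3 >= 0

Solving the primal: x* = (4.75, 9).
  primal value c^T x* = 13.75.
Solving the dual: y* = (0, 0.75, 0.25).
  dual value b^T y* = 13.75.
Strong duality: c^T x* = b^T y*. Confirmed.

13.75


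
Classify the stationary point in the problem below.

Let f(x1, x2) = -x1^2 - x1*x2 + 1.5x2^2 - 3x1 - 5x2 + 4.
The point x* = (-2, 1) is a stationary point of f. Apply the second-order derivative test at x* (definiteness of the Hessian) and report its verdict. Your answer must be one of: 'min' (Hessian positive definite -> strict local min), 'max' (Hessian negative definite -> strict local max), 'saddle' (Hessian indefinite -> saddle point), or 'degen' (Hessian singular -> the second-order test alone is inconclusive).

Compute the Hessian H = grad^2 f:
  H = [[-2, -1], [-1, 3]]
Verify stationarity: grad f(x*) = H x* + g = (0, 0).
Eigenvalues of H: -2.1926, 3.1926.
Eigenvalues have mixed signs, so H is indefinite -> x* is a saddle point.

saddle


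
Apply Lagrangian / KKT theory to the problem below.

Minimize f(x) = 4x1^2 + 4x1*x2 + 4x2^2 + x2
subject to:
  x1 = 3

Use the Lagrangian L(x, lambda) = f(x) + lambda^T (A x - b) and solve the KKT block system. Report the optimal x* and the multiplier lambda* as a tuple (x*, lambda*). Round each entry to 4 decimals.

Form the Lagrangian:
  L(x, lambda) = (1/2) x^T Q x + c^T x + lambda^T (A x - b)
Stationarity (grad_x L = 0): Q x + c + A^T lambda = 0.
Primal feasibility: A x = b.

This gives the KKT block system:
  [ Q   A^T ] [ x     ]   [-c ]
  [ A    0  ] [ lambda ] = [ b ]

Solving the linear system:
  x*      = (3, -1.625)
  lambda* = (-17.5)
  f(x*)   = 25.4375

x* = (3, -1.625), lambda* = (-17.5)


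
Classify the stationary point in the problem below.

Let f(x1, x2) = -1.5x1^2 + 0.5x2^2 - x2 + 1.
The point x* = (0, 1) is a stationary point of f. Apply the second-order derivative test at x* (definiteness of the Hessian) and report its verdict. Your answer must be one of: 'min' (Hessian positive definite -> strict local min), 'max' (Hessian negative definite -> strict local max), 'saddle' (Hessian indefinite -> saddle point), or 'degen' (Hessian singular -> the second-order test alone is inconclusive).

Compute the Hessian H = grad^2 f:
  H = [[-3, 0], [0, 1]]
Verify stationarity: grad f(x*) = H x* + g = (0, 0).
Eigenvalues of H: -3, 1.
Eigenvalues have mixed signs, so H is indefinite -> x* is a saddle point.

saddle


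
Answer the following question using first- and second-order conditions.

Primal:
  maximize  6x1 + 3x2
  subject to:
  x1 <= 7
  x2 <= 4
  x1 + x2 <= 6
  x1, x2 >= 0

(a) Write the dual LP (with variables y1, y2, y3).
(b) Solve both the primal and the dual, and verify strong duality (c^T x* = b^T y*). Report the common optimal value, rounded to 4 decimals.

The standard primal-dual pair for 'max c^T x s.t. A x <= b, x >= 0' is:
  Dual:  min b^T y  s.t.  A^T y >= c,  y >= 0.

So the dual LP is:
  minimize  7y1 + 4y2 + 6y3
  subject to:
    y1 + y3 >= 6
    y2 + y3 >= 3
    y1, y2, y3 >= 0

Solving the primal: x* = (6, 0).
  primal value c^T x* = 36.
Solving the dual: y* = (0, 0, 6).
  dual value b^T y* = 36.
Strong duality: c^T x* = b^T y*. Confirmed.

36


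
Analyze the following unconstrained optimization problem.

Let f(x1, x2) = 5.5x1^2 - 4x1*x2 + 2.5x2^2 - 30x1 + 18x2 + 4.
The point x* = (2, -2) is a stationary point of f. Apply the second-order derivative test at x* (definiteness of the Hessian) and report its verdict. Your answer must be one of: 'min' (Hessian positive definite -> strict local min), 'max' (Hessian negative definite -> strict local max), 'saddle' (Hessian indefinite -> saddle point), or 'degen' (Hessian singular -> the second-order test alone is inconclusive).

Compute the Hessian H = grad^2 f:
  H = [[11, -4], [-4, 5]]
Verify stationarity: grad f(x*) = H x* + g = (0, 0).
Eigenvalues of H: 3, 13.
Both eigenvalues > 0, so H is positive definite -> x* is a strict local min.

min


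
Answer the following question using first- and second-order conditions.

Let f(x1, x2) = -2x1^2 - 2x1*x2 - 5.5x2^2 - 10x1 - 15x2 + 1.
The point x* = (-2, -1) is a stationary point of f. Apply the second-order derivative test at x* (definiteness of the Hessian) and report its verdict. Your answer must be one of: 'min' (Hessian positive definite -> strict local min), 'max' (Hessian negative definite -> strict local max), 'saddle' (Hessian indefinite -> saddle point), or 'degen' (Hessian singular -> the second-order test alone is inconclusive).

Compute the Hessian H = grad^2 f:
  H = [[-4, -2], [-2, -11]]
Verify stationarity: grad f(x*) = H x* + g = (0, 0).
Eigenvalues of H: -11.5311, -3.4689.
Both eigenvalues < 0, so H is negative definite -> x* is a strict local max.

max


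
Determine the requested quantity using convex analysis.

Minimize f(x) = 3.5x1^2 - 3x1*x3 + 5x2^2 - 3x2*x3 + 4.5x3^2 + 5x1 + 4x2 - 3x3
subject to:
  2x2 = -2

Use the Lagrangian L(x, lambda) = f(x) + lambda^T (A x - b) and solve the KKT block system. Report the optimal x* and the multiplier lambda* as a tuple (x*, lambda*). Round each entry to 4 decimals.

Form the Lagrangian:
  L(x, lambda) = (1/2) x^T Q x + c^T x + lambda^T (A x - b)
Stationarity (grad_x L = 0): Q x + c + A^T lambda = 0.
Primal feasibility: A x = b.

This gives the KKT block system:
  [ Q   A^T ] [ x     ]   [-c ]
  [ A    0  ] [ lambda ] = [ b ]

Solving the linear system:
  x*      = (-0.8333, -1, -0.2778)
  lambda* = (2.5833)
  f(x*)   = -1.0833

x* = (-0.8333, -1, -0.2778), lambda* = (2.5833)


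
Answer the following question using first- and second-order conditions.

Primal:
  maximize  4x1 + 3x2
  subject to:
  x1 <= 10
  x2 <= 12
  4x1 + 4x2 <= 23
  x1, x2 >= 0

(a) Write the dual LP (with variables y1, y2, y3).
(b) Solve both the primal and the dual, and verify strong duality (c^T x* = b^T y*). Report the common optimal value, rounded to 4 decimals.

The standard primal-dual pair for 'max c^T x s.t. A x <= b, x >= 0' is:
  Dual:  min b^T y  s.t.  A^T y >= c,  y >= 0.

So the dual LP is:
  minimize  10y1 + 12y2 + 23y3
  subject to:
    y1 + 4y3 >= 4
    y2 + 4y3 >= 3
    y1, y2, y3 >= 0

Solving the primal: x* = (5.75, 0).
  primal value c^T x* = 23.
Solving the dual: y* = (0, 0, 1).
  dual value b^T y* = 23.
Strong duality: c^T x* = b^T y*. Confirmed.

23


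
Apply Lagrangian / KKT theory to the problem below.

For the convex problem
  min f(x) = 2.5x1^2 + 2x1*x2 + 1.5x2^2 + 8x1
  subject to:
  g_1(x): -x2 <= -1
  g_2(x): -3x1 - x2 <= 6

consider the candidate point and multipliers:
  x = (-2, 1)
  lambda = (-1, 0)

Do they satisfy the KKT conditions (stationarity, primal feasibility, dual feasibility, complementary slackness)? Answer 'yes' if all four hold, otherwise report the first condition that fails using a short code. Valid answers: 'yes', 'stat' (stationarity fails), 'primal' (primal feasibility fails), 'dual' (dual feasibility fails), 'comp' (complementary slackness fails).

Gradient of f: grad f(x) = Q x + c = (0, -1)
Constraint values g_i(x) = a_i^T x - b_i:
  g_1((-2, 1)) = 0
  g_2((-2, 1)) = -1
Stationarity residual: grad f(x) + sum_i lambda_i a_i = (0, 0)
  -> stationarity OK
Primal feasibility (all g_i <= 0): OK
Dual feasibility (all lambda_i >= 0): FAILS
Complementary slackness (lambda_i * g_i(x) = 0 for all i): OK

Verdict: the first failing condition is dual_feasibility -> dual.

dual


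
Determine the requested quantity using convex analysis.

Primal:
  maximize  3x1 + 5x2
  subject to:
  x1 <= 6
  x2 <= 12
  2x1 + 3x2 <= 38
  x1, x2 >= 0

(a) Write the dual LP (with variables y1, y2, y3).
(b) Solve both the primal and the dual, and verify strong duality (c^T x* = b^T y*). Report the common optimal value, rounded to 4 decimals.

The standard primal-dual pair for 'max c^T x s.t. A x <= b, x >= 0' is:
  Dual:  min b^T y  s.t.  A^T y >= c,  y >= 0.

So the dual LP is:
  minimize  6y1 + 12y2 + 38y3
  subject to:
    y1 + 2y3 >= 3
    y2 + 3y3 >= 5
    y1, y2, y3 >= 0

Solving the primal: x* = (1, 12).
  primal value c^T x* = 63.
Solving the dual: y* = (0, 0.5, 1.5).
  dual value b^T y* = 63.
Strong duality: c^T x* = b^T y*. Confirmed.

63


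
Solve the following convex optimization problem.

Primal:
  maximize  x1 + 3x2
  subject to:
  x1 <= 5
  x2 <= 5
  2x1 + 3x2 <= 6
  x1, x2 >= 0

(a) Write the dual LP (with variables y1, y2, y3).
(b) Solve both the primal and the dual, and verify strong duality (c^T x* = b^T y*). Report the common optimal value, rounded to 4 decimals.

The standard primal-dual pair for 'max c^T x s.t. A x <= b, x >= 0' is:
  Dual:  min b^T y  s.t.  A^T y >= c,  y >= 0.

So the dual LP is:
  minimize  5y1 + 5y2 + 6y3
  subject to:
    y1 + 2y3 >= 1
    y2 + 3y3 >= 3
    y1, y2, y3 >= 0

Solving the primal: x* = (0, 2).
  primal value c^T x* = 6.
Solving the dual: y* = (0, 0, 1).
  dual value b^T y* = 6.
Strong duality: c^T x* = b^T y*. Confirmed.

6


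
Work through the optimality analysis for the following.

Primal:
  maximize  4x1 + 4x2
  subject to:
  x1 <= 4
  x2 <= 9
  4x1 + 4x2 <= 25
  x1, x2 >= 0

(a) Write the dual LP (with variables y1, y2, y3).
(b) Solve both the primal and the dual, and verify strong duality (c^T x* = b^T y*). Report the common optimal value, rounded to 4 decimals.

The standard primal-dual pair for 'max c^T x s.t. A x <= b, x >= 0' is:
  Dual:  min b^T y  s.t.  A^T y >= c,  y >= 0.

So the dual LP is:
  minimize  4y1 + 9y2 + 25y3
  subject to:
    y1 + 4y3 >= 4
    y2 + 4y3 >= 4
    y1, y2, y3 >= 0

Solving the primal: x* = (0, 6.25).
  primal value c^T x* = 25.
Solving the dual: y* = (0, 0, 1).
  dual value b^T y* = 25.
Strong duality: c^T x* = b^T y*. Confirmed.

25


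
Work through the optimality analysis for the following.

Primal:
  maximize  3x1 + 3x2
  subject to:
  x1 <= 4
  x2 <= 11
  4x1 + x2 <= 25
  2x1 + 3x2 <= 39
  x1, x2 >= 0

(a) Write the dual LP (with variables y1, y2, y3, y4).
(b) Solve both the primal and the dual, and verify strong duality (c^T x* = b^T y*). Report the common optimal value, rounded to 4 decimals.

The standard primal-dual pair for 'max c^T x s.t. A x <= b, x >= 0' is:
  Dual:  min b^T y  s.t.  A^T y >= c,  y >= 0.

So the dual LP is:
  minimize  4y1 + 11y2 + 25y3 + 39y4
  subject to:
    y1 + 4y3 + 2y4 >= 3
    y2 + y3 + 3y4 >= 3
    y1, y2, y3, y4 >= 0

Solving the primal: x* = (3.6, 10.6).
  primal value c^T x* = 42.6.
Solving the dual: y* = (0, 0, 0.3, 0.9).
  dual value b^T y* = 42.6.
Strong duality: c^T x* = b^T y*. Confirmed.

42.6


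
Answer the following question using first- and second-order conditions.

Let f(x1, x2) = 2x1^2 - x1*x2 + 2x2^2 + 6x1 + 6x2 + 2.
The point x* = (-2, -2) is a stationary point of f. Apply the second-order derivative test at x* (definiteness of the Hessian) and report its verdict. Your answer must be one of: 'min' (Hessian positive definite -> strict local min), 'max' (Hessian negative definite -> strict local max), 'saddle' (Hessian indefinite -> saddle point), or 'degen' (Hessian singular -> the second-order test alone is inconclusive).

Compute the Hessian H = grad^2 f:
  H = [[4, -1], [-1, 4]]
Verify stationarity: grad f(x*) = H x* + g = (0, 0).
Eigenvalues of H: 3, 5.
Both eigenvalues > 0, so H is positive definite -> x* is a strict local min.

min


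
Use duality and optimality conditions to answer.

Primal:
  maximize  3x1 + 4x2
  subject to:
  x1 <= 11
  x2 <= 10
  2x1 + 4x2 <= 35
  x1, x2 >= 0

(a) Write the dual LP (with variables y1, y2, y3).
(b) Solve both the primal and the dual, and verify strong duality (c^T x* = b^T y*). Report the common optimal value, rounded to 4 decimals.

The standard primal-dual pair for 'max c^T x s.t. A x <= b, x >= 0' is:
  Dual:  min b^T y  s.t.  A^T y >= c,  y >= 0.

So the dual LP is:
  minimize  11y1 + 10y2 + 35y3
  subject to:
    y1 + 2y3 >= 3
    y2 + 4y3 >= 4
    y1, y2, y3 >= 0

Solving the primal: x* = (11, 3.25).
  primal value c^T x* = 46.
Solving the dual: y* = (1, 0, 1).
  dual value b^T y* = 46.
Strong duality: c^T x* = b^T y*. Confirmed.

46


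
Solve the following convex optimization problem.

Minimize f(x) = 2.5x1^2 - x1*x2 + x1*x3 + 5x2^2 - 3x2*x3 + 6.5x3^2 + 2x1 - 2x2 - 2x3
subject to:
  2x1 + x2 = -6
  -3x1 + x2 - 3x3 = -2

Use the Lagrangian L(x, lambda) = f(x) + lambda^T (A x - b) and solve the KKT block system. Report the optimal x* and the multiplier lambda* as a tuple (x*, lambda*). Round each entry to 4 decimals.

Form the Lagrangian:
  L(x, lambda) = (1/2) x^T Q x + c^T x + lambda^T (A x - b)
Stationarity (grad_x L = 0): Q x + c + A^T lambda = 0.
Primal feasibility: A x = b.

This gives the KKT block system:
  [ Q   A^T ] [ x     ]   [-c ]
  [ A    0  ] [ lambda ] = [ b ]

Solving the linear system:
  x*      = (-2.0216, -1.9568, 2.036)
  lambda* = (16.2158, 9.4388)
  f(x*)   = 55.9856

x* = (-2.0216, -1.9568, 2.036), lambda* = (16.2158, 9.4388)


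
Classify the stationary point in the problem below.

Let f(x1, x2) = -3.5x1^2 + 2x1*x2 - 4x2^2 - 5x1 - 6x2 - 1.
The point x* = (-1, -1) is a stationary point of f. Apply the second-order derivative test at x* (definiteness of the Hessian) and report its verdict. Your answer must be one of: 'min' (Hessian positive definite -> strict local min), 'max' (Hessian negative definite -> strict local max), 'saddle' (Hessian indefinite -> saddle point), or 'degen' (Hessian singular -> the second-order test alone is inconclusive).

Compute the Hessian H = grad^2 f:
  H = [[-7, 2], [2, -8]]
Verify stationarity: grad f(x*) = H x* + g = (0, 0).
Eigenvalues of H: -9.5616, -5.4384.
Both eigenvalues < 0, so H is negative definite -> x* is a strict local max.

max


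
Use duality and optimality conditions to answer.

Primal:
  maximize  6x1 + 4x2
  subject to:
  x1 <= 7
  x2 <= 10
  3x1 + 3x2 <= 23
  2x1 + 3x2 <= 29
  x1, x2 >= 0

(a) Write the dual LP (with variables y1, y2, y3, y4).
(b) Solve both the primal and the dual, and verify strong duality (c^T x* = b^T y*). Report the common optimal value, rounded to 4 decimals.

The standard primal-dual pair for 'max c^T x s.t. A x <= b, x >= 0' is:
  Dual:  min b^T y  s.t.  A^T y >= c,  y >= 0.

So the dual LP is:
  minimize  7y1 + 10y2 + 23y3 + 29y4
  subject to:
    y1 + 3y3 + 2y4 >= 6
    y2 + 3y3 + 3y4 >= 4
    y1, y2, y3, y4 >= 0

Solving the primal: x* = (7, 0.6667).
  primal value c^T x* = 44.6667.
Solving the dual: y* = (2, 0, 1.3333, 0).
  dual value b^T y* = 44.6667.
Strong duality: c^T x* = b^T y*. Confirmed.

44.6667


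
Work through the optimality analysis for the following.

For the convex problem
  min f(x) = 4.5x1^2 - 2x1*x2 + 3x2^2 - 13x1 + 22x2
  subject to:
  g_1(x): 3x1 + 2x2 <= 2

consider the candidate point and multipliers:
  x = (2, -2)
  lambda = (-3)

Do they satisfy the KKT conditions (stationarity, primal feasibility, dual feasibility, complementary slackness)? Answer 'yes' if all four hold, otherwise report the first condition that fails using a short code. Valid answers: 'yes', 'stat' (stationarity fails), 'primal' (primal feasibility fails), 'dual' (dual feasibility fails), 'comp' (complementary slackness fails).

Gradient of f: grad f(x) = Q x + c = (9, 6)
Constraint values g_i(x) = a_i^T x - b_i:
  g_1((2, -2)) = 0
Stationarity residual: grad f(x) + sum_i lambda_i a_i = (0, 0)
  -> stationarity OK
Primal feasibility (all g_i <= 0): OK
Dual feasibility (all lambda_i >= 0): FAILS
Complementary slackness (lambda_i * g_i(x) = 0 for all i): OK

Verdict: the first failing condition is dual_feasibility -> dual.

dual


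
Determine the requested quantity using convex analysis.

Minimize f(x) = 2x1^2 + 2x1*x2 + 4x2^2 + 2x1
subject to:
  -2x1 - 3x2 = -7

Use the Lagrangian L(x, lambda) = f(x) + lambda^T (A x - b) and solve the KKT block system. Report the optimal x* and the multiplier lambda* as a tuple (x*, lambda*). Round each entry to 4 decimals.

Form the Lagrangian:
  L(x, lambda) = (1/2) x^T Q x + c^T x + lambda^T (A x - b)
Stationarity (grad_x L = 0): Q x + c + A^T lambda = 0.
Primal feasibility: A x = b.

This gives the KKT block system:
  [ Q   A^T ] [ x     ]   [-c ]
  [ A    0  ] [ lambda ] = [ b ]

Solving the linear system:
  x*      = (1.1818, 1.5455)
  lambda* = (4.9091)
  f(x*)   = 18.3636

x* = (1.1818, 1.5455), lambda* = (4.9091)


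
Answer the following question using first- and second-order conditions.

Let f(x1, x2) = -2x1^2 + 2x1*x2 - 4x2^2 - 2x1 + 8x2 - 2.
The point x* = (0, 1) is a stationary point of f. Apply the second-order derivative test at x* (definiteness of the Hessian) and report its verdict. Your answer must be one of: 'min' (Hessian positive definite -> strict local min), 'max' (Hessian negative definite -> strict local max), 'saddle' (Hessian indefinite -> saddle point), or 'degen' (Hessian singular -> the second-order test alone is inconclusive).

Compute the Hessian H = grad^2 f:
  H = [[-4, 2], [2, -8]]
Verify stationarity: grad f(x*) = H x* + g = (0, 0).
Eigenvalues of H: -8.8284, -3.1716.
Both eigenvalues < 0, so H is negative definite -> x* is a strict local max.

max
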